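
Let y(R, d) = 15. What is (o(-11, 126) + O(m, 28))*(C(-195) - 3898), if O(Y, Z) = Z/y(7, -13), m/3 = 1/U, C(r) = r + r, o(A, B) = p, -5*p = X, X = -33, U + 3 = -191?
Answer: -544576/15 ≈ -36305.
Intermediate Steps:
U = -194 (U = -3 - 191 = -194)
p = 33/5 (p = -⅕*(-33) = 33/5 ≈ 6.6000)
o(A, B) = 33/5
C(r) = 2*r
m = -3/194 (m = 3/(-194) = 3*(-1/194) = -3/194 ≈ -0.015464)
O(Y, Z) = Z/15
(o(-11, 126) + O(m, 28))*(C(-195) - 3898) = (33/5 + (1/15)*28)*(2*(-195) - 3898) = (33/5 + 28/15)*(-390 - 3898) = (127/15)*(-4288) = -544576/15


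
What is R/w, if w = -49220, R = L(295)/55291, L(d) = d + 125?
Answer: -21/136071151 ≈ -1.5433e-7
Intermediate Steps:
L(d) = 125 + d
R = 420/55291 (R = (125 + 295)/55291 = 420*(1/55291) = 420/55291 ≈ 0.0075962)
R/w = (420/55291)/(-49220) = (420/55291)*(-1/49220) = -21/136071151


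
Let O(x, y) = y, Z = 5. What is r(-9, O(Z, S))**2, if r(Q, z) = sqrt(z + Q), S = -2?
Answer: -11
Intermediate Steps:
r(Q, z) = sqrt(Q + z)
r(-9, O(Z, S))**2 = (sqrt(-9 - 2))**2 = (sqrt(-11))**2 = (I*sqrt(11))**2 = -11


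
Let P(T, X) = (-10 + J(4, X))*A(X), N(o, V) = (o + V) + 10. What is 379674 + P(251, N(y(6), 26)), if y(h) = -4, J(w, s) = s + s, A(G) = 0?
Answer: 379674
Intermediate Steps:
J(w, s) = 2*s
N(o, V) = 10 + V + o (N(o, V) = (V + o) + 10 = 10 + V + o)
P(T, X) = 0 (P(T, X) = (-10 + 2*X)*0 = 0)
379674 + P(251, N(y(6), 26)) = 379674 + 0 = 379674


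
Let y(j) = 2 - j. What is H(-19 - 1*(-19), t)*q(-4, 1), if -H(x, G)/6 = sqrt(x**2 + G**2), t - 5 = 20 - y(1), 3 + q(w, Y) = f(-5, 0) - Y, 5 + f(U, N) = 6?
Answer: 432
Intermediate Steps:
f(U, N) = 1 (f(U, N) = -5 + 6 = 1)
q(w, Y) = -2 - Y (q(w, Y) = -3 + (1 - Y) = -2 - Y)
t = 24 (t = 5 + (20 - (2 - 1*1)) = 5 + (20 - (2 - 1)) = 5 + (20 - 1*1) = 5 + (20 - 1) = 5 + 19 = 24)
H(x, G) = -6*sqrt(G**2 + x**2) (H(x, G) = -6*sqrt(x**2 + G**2) = -6*sqrt(G**2 + x**2))
H(-19 - 1*(-19), t)*q(-4, 1) = (-6*sqrt(24**2 + (-19 - 1*(-19))**2))*(-2 - 1*1) = (-6*sqrt(576 + (-19 + 19)**2))*(-2 - 1) = -6*sqrt(576 + 0**2)*(-3) = -6*sqrt(576 + 0)*(-3) = -6*sqrt(576)*(-3) = -6*24*(-3) = -144*(-3) = 432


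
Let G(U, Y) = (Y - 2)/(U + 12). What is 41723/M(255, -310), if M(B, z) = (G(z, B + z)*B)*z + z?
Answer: -6216727/2299115 ≈ -2.7040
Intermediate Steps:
G(U, Y) = (-2 + Y)/(12 + U)
M(B, z) = z + B*z*(-2 + B + z)/(12 + z) (M(B, z) = (((-2 + (B + z))/(12 + z))*B)*z + z = (((-2 + B + z)/(12 + z))*B)*z + z = (B*(-2 + B + z)/(12 + z))*z + z = B*z*(-2 + B + z)/(12 + z) + z = z + B*z*(-2 + B + z)/(12 + z))
41723/M(255, -310) = 41723/((-310*(12 - 310 + 255*(-2 + 255 - 310))/(12 - 310))) = 41723/((-310*(12 - 310 + 255*(-57))/(-298))) = 41723/((-310*(-1/298)*(12 - 310 - 14535))) = 41723/((-310*(-1/298)*(-14833))) = 41723/(-2299115/149) = 41723*(-149/2299115) = -6216727/2299115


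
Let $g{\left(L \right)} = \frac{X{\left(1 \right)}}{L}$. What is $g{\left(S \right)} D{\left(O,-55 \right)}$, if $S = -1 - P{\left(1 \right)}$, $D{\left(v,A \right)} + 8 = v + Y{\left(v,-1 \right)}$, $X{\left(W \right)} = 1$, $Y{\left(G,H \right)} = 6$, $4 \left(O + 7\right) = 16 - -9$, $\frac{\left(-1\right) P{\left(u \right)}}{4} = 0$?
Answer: $\frac{11}{4} \approx 2.75$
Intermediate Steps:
$P{\left(u \right)} = 0$ ($P{\left(u \right)} = \left(-4\right) 0 = 0$)
$O = - \frac{3}{4}$ ($O = -7 + \frac{16 - -9}{4} = -7 + \frac{16 + 9}{4} = -7 + \frac{1}{4} \cdot 25 = -7 + \frac{25}{4} = - \frac{3}{4} \approx -0.75$)
$D{\left(v,A \right)} = -2 + v$ ($D{\left(v,A \right)} = -8 + \left(v + 6\right) = -8 + \left(6 + v\right) = -2 + v$)
$S = -1$ ($S = -1 - 0 = -1 + 0 = -1$)
$g{\left(L \right)} = \frac{1}{L}$ ($g{\left(L \right)} = 1 \frac{1}{L} = \frac{1}{L}$)
$g{\left(S \right)} D{\left(O,-55 \right)} = \frac{-2 - \frac{3}{4}}{-1} = \left(-1\right) \left(- \frac{11}{4}\right) = \frac{11}{4}$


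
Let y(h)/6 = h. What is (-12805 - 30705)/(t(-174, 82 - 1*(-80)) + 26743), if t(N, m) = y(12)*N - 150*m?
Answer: 8702/2017 ≈ 4.3143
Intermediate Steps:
y(h) = 6*h
t(N, m) = -150*m + 72*N (t(N, m) = (6*12)*N - 150*m = 72*N - 150*m = -150*m + 72*N)
(-12805 - 30705)/(t(-174, 82 - 1*(-80)) + 26743) = (-12805 - 30705)/((-150*(82 - 1*(-80)) + 72*(-174)) + 26743) = -43510/((-150*(82 + 80) - 12528) + 26743) = -43510/((-150*162 - 12528) + 26743) = -43510/((-24300 - 12528) + 26743) = -43510/(-36828 + 26743) = -43510/(-10085) = -43510*(-1/10085) = 8702/2017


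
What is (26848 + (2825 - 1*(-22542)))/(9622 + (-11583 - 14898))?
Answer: -52215/16859 ≈ -3.0972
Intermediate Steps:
(26848 + (2825 - 1*(-22542)))/(9622 + (-11583 - 14898)) = (26848 + (2825 + 22542))/(9622 - 26481) = (26848 + 25367)/(-16859) = 52215*(-1/16859) = -52215/16859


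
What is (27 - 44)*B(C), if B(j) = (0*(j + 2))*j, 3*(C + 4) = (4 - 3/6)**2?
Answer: 0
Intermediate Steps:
C = 1/12 (C = -4 + (4 - 3/6)**2/3 = -4 + (4 - 3*1/6)**2/3 = -4 + (4 - 1/2)**2/3 = -4 + (7/2)**2/3 = -4 + (1/3)*(49/4) = -4 + 49/12 = 1/12 ≈ 0.083333)
B(j) = 0 (B(j) = (0*(2 + j))*j = 0*j = 0)
(27 - 44)*B(C) = (27 - 44)*0 = -17*0 = 0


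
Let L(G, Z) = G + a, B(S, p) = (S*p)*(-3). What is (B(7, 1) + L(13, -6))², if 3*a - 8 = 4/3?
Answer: 1936/81 ≈ 23.901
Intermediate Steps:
B(S, p) = -3*S*p
a = 28/9 (a = 8/3 + (4/3)/3 = 8/3 + (4*(⅓))/3 = 8/3 + (⅓)*(4/3) = 8/3 + 4/9 = 28/9 ≈ 3.1111)
L(G, Z) = 28/9 + G (L(G, Z) = G + 28/9 = 28/9 + G)
(B(7, 1) + L(13, -6))² = (-3*7*1 + (28/9 + 13))² = (-21 + 145/9)² = (-44/9)² = 1936/81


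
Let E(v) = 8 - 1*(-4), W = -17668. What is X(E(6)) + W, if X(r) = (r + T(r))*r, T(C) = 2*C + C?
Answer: -17092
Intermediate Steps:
T(C) = 3*C
E(v) = 12 (E(v) = 8 + 4 = 12)
X(r) = 4*r**2 (X(r) = (r + 3*r)*r = (4*r)*r = 4*r**2)
X(E(6)) + W = 4*12**2 - 17668 = 4*144 - 17668 = 576 - 17668 = -17092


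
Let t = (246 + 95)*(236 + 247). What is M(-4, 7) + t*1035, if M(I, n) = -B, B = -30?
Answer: 170467635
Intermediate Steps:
t = 164703 (t = 341*483 = 164703)
M(I, n) = 30 (M(I, n) = -1*(-30) = 30)
M(-4, 7) + t*1035 = 30 + 164703*1035 = 30 + 170467605 = 170467635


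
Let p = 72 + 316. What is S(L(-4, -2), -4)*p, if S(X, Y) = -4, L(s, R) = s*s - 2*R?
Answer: -1552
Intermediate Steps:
L(s, R) = s**2 - 2*R
p = 388
S(L(-4, -2), -4)*p = -4*388 = -1552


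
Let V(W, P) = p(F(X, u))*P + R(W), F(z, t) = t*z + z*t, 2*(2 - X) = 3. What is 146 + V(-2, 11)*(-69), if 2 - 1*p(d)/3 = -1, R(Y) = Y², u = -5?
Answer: -6961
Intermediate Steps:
X = ½ (X = 2 - ½*3 = 2 - 3/2 = ½ ≈ 0.50000)
F(z, t) = 2*t*z (F(z, t) = t*z + t*z = 2*t*z)
p(d) = 9 (p(d) = 6 - 3*(-1) = 6 + 3 = 9)
V(W, P) = W² + 9*P (V(W, P) = 9*P + W² = W² + 9*P)
146 + V(-2, 11)*(-69) = 146 + ((-2)² + 9*11)*(-69) = 146 + (4 + 99)*(-69) = 146 + 103*(-69) = 146 - 7107 = -6961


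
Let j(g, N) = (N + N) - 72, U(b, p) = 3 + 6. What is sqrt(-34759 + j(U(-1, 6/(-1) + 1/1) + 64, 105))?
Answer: I*sqrt(34621) ≈ 186.07*I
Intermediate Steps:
U(b, p) = 9
j(g, N) = -72 + 2*N (j(g, N) = 2*N - 72 = -72 + 2*N)
sqrt(-34759 + j(U(-1, 6/(-1) + 1/1) + 64, 105)) = sqrt(-34759 + (-72 + 2*105)) = sqrt(-34759 + (-72 + 210)) = sqrt(-34759 + 138) = sqrt(-34621) = I*sqrt(34621)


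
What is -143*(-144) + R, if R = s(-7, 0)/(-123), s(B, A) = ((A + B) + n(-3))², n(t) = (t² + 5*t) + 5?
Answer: 2532752/123 ≈ 20591.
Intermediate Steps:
n(t) = 5 + t² + 5*t
s(B, A) = (-1 + A + B)² (s(B, A) = ((A + B) + (5 + (-3)² + 5*(-3)))² = ((A + B) + (5 + 9 - 15))² = ((A + B) - 1)² = (-1 + A + B)²)
R = -64/123 (R = (-1 + 0 - 7)²/(-123) = (-8)²*(-1/123) = 64*(-1/123) = -64/123 ≈ -0.52032)
-143*(-144) + R = -143*(-144) - 64/123 = 20592 - 64/123 = 2532752/123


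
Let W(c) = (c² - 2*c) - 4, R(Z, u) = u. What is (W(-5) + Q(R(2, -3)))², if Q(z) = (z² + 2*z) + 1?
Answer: 1225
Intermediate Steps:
Q(z) = 1 + z² + 2*z
W(c) = -4 + c² - 2*c
(W(-5) + Q(R(2, -3)))² = ((-4 + (-5)² - 2*(-5)) + (1 + (-3)² + 2*(-3)))² = ((-4 + 25 + 10) + (1 + 9 - 6))² = (31 + 4)² = 35² = 1225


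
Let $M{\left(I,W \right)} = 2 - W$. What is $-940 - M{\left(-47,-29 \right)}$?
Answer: $-971$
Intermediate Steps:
$-940 - M{\left(-47,-29 \right)} = -940 - \left(2 - -29\right) = -940 - \left(2 + 29\right) = -940 - 31 = -971$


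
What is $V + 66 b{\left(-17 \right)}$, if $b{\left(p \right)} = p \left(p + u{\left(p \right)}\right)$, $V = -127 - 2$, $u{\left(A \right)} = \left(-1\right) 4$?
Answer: $23433$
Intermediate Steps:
$u{\left(A \right)} = -4$
$V = -129$ ($V = -127 - 2 = -129$)
$b{\left(p \right)} = p \left(-4 + p\right)$ ($b{\left(p \right)} = p \left(p - 4\right) = p \left(-4 + p\right)$)
$V + 66 b{\left(-17 \right)} = -129 + 66 \left(- 17 \left(-4 - 17\right)\right) = -129 + 66 \left(\left(-17\right) \left(-21\right)\right) = -129 + 66 \cdot 357 = -129 + 23562 = 23433$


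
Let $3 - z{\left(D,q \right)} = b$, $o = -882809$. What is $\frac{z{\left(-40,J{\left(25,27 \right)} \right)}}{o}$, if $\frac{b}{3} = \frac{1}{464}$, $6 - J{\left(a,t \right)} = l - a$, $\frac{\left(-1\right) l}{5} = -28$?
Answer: $- \frac{1389}{409623376} \approx -3.3909 \cdot 10^{-6}$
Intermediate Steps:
$l = 140$ ($l = \left(-5\right) \left(-28\right) = 140$)
$J{\left(a,t \right)} = -134 + a$ ($J{\left(a,t \right)} = 6 - \left(140 - a\right) = 6 + \left(-140 + a\right) = -134 + a$)
$b = \frac{3}{464} \approx 0.0064655$
$z{\left(D,q \right)} = \frac{1389}{464}$ ($z{\left(D,q \right)} = 3 - \frac{3}{464} = \frac{1389}{464}$)
$\frac{z{\left(-40,J{\left(25,27 \right)} \right)}}{o} = \frac{1389}{464 \left(-882809\right)} = \frac{1389}{464} \left(- \frac{1}{882809}\right) = - \frac{1389}{409623376}$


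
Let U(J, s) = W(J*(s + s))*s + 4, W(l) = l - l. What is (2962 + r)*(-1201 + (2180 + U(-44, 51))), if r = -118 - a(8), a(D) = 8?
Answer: 2787788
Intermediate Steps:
W(l) = 0
r = -126 (r = -118 - 1*8 = -118 - 8 = -126)
U(J, s) = 4 (U(J, s) = 0*s + 4 = 0 + 4 = 4)
(2962 + r)*(-1201 + (2180 + U(-44, 51))) = (2962 - 126)*(-1201 + (2180 + 4)) = 2836*(-1201 + 2184) = 2836*983 = 2787788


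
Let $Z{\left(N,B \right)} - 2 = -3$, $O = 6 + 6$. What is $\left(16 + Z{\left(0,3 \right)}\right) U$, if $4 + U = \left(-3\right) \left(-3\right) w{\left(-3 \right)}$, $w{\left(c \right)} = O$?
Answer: $1560$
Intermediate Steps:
$O = 12$
$w{\left(c \right)} = 12$
$Z{\left(N,B \right)} = -1$ ($Z{\left(N,B \right)} = 2 - 3 = -1$)
$U = 104$ ($U = -4 + \left(-3\right) \left(-3\right) 12 = -4 + 9 \cdot 12 = -4 + 108 = 104$)
$\left(16 + Z{\left(0,3 \right)}\right) U = \left(16 - 1\right) 104 = 15 \cdot 104 = 1560$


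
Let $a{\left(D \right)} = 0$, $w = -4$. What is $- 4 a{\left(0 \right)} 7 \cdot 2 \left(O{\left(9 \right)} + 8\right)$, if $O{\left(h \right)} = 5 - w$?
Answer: $0$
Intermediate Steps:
$O{\left(h \right)} = 9$ ($O{\left(h \right)} = 5 - -4 = 5 + 4 = 9$)
$- 4 a{\left(0 \right)} 7 \cdot 2 \left(O{\left(9 \right)} + 8\right) = \left(-4\right) 0 \cdot 7 \cdot 2 \left(9 + 8\right) = 0 \cdot 7 \cdot 2 \cdot 17 = 0 \cdot 2 \cdot 17 = 0 \cdot 17 = 0$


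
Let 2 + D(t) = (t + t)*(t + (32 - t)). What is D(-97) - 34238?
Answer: -40448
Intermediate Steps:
D(t) = -2 + 64*t (D(t) = -2 + (t + t)*(t + (32 - t)) = -2 + (2*t)*32 = -2 + 64*t)
D(-97) - 34238 = (-2 + 64*(-97)) - 34238 = (-2 - 6208) - 34238 = -6210 - 34238 = -40448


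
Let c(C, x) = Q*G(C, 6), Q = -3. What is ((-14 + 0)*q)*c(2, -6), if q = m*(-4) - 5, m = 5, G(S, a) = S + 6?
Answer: -8400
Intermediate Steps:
G(S, a) = 6 + S
c(C, x) = -18 - 3*C (c(C, x) = -3*(6 + C) = -18 - 3*C)
q = -25 (q = 5*(-4) - 5 = -20 - 5 = -25)
((-14 + 0)*q)*c(2, -6) = ((-14 + 0)*(-25))*(-18 - 3*2) = (-14*(-25))*(-18 - 6) = 350*(-24) = -8400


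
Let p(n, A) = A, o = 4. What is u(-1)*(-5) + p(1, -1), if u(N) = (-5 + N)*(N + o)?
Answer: 89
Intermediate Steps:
u(N) = (-5 + N)*(4 + N) (u(N) = (-5 + N)*(N + 4) = (-5 + N)*(4 + N))
u(-1)*(-5) + p(1, -1) = (-20 + (-1)**2 - 1*(-1))*(-5) - 1 = (-20 + 1 + 1)*(-5) - 1 = -18*(-5) - 1 = 90 - 1 = 89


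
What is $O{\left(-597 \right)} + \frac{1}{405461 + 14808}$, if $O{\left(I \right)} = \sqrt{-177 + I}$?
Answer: $\frac{1}{420269} + 3 i \sqrt{86} \approx 2.3794 \cdot 10^{-6} + 27.821 i$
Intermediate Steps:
$O{\left(-597 \right)} + \frac{1}{405461 + 14808} = \sqrt{-177 - 597} + \frac{1}{405461 + 14808} = \sqrt{-774} + \frac{1}{420269} = 3 i \sqrt{86} + \frac{1}{420269} = \frac{1}{420269} + 3 i \sqrt{86}$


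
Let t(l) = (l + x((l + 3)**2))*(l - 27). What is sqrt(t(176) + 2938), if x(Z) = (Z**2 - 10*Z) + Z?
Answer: 35*sqrt(124836154) ≈ 3.9106e+5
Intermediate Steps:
x(Z) = Z**2 - 9*Z
t(l) = (-27 + l)*(l + (3 + l)**2*(-9 + (3 + l)**2)) (t(l) = (l + (l + 3)**2*(-9 + (l + 3)**2))*(l - 27) = (l + (3 + l)**2*(-9 + (3 + l)**2))*(-27 + l) = (-27 + l)*(l + (3 + l)**2*(-9 + (3 + l)**2)))
sqrt(t(176) + 2938) = sqrt(176*(-1485 + 176**4 - 1160*176 - 279*176**2 - 15*176**3) + 2938) = sqrt(176*(-1485 + 959512576 - 204160 - 279*30976 - 15*5451776) + 2938) = sqrt(176*(-1485 + 959512576 - 204160 - 8642304 - 81776640) + 2938) = sqrt(176*868887987 + 2938) = sqrt(152924285712 + 2938) = sqrt(152924288650) = 35*sqrt(124836154)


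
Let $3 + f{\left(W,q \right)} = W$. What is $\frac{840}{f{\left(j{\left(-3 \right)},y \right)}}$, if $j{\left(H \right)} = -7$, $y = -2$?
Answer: $-84$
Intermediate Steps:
$f{\left(W,q \right)} = -3 + W$
$\frac{840}{f{\left(j{\left(-3 \right)},y \right)}} = \frac{840}{-3 - 7} = \frac{840}{-10} = 840 \left(- \frac{1}{10}\right) = -84$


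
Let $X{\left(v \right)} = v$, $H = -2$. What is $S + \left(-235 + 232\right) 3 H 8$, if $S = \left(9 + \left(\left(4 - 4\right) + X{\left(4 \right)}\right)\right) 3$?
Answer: $183$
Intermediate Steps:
$S = 39$ ($S = \left(9 + \left(\left(4 - 4\right) + 4\right)\right) 3 = \left(9 + \left(0 + 4\right)\right) 3 = \left(9 + 4\right) 3 = 13 \cdot 3 = 39$)
$S + \left(-235 + 232\right) 3 H 8 = 39 + \left(-235 + 232\right) 3 \left(-2\right) 8 = 39 - 3 \left(\left(-6\right) 8\right) = 39 - -144 = 39 + 144 = 183$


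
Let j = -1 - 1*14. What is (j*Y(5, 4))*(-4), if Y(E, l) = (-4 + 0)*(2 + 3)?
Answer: -1200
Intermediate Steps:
Y(E, l) = -20 (Y(E, l) = -4*5 = -20)
j = -15 (j = -1 - 14 = -15)
(j*Y(5, 4))*(-4) = -15*(-20)*(-4) = 300*(-4) = -1200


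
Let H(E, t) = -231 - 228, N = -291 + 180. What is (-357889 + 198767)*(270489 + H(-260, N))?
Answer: -42967713660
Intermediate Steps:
N = -111
H(E, t) = -459
(-357889 + 198767)*(270489 + H(-260, N)) = (-357889 + 198767)*(270489 - 459) = -159122*270030 = -42967713660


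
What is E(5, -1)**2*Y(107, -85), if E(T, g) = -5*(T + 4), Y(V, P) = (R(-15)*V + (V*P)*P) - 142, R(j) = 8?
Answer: 1566922725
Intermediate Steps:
Y(V, P) = -142 + 8*V + V*P**2 (Y(V, P) = (8*V + (V*P)*P) - 142 = (8*V + (P*V)*P) - 142 = (8*V + V*P**2) - 142 = -142 + 8*V + V*P**2)
E(T, g) = -20 - 5*T (E(T, g) = -5*(4 + T) = -20 - 5*T)
E(5, -1)**2*Y(107, -85) = (-20 - 5*5)**2*(-142 + 8*107 + 107*(-85)**2) = (-20 - 25)**2*(-142 + 856 + 107*7225) = (-45)**2*(-142 + 856 + 773075) = 2025*773789 = 1566922725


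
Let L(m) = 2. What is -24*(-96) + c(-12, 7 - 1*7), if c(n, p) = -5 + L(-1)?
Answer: 2301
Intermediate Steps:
c(n, p) = -3 (c(n, p) = -5 + 2 = -3)
-24*(-96) + c(-12, 7 - 1*7) = -24*(-96) - 3 = 2304 - 3 = 2301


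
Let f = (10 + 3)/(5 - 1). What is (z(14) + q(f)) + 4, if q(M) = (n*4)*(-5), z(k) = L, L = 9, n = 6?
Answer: -107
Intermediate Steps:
f = 13/4 ≈ 3.2500
z(k) = 9
q(M) = -120 (q(M) = (6*4)*(-5) = 24*(-5) = -120)
(z(14) + q(f)) + 4 = (9 - 120) + 4 = -111 + 4 = -107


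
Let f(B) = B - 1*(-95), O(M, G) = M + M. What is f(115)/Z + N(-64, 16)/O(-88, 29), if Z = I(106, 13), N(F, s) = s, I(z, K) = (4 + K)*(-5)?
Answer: -479/187 ≈ -2.5615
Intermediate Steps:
I(z, K) = -20 - 5*K
O(M, G) = 2*M
f(B) = 95 + B (f(B) = B + 95 = 95 + B)
Z = -85 (Z = -20 - 5*13 = -20 - 65 = -85)
f(115)/Z + N(-64, 16)/O(-88, 29) = (95 + 115)/(-85) + 16/((2*(-88))) = 210*(-1/85) + 16/(-176) = -42/17 + 16*(-1/176) = -42/17 - 1/11 = -479/187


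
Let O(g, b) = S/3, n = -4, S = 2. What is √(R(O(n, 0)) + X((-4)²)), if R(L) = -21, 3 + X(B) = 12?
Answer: 2*I*√3 ≈ 3.4641*I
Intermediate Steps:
X(B) = 9 (X(B) = -3 + 12 = 9)
O(g, b) = ⅔ (O(g, b) = 2/3 = 2*(⅓) = ⅔)
√(R(O(n, 0)) + X((-4)²)) = √(-21 + 9) = √(-12) = 2*I*√3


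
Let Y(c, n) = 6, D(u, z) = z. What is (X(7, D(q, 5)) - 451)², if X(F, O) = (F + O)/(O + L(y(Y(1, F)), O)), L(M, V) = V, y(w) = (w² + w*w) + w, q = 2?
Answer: 5058001/25 ≈ 2.0232e+5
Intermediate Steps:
y(w) = w + 2*w² (y(w) = (w² + w²) + w = 2*w² + w = w + 2*w²)
X(F, O) = (F + O)/(2*O) (X(F, O) = (F + O)/(O + O) = (F + O)/((2*O)) = (F + O)*(1/(2*O)) = (F + O)/(2*O))
(X(7, D(q, 5)) - 451)² = ((½)*(7 + 5)/5 - 451)² = ((½)*(⅕)*12 - 451)² = (6/5 - 451)² = (-2249/5)² = 5058001/25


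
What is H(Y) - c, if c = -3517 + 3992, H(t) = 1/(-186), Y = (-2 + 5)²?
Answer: -88351/186 ≈ -475.01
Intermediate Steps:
Y = 9 (Y = 3² = 9)
H(t) = -1/186
c = 475
H(Y) - c = -1/186 - 1*475 = -1/186 - 475 = -88351/186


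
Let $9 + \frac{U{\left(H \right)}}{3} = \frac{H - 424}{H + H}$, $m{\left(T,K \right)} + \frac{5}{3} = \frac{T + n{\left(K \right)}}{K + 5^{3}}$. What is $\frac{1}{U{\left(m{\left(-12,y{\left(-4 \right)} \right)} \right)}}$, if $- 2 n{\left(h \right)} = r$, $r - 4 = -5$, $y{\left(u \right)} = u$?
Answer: $\frac{2558}{858243} \approx 0.0029805$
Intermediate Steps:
$r = -1$ ($r = 4 - 5 = -1$)
$n{\left(h \right)} = \frac{1}{2}$ ($n{\left(h \right)} = \left(- \frac{1}{2}\right) \left(-1\right) = \frac{1}{2}$)
$m{\left(T,K \right)} = - \frac{5}{3} + \frac{\frac{1}{2} + T}{125 + K}$ ($m{\left(T,K \right)} = - \frac{5}{3} + \frac{T + \frac{1}{2}}{K + 5^{3}} = - \frac{5}{3} + \frac{\frac{1}{2} + T}{K + 125} = - \frac{5}{3} + \frac{\frac{1}{2} + T}{125 + K}$)
$U{\left(H \right)} = -27 + \frac{3 \left(-424 + H\right)}{2 H}$ ($U{\left(H \right)} = -27 + 3 \frac{H - 424}{H + H} = -27 + 3 \frac{-424 + H}{2 H} = -27 + \frac{3 \left(-424 + H\right)}{2 H}$)
$\frac{1}{U{\left(m{\left(-12,y{\left(-4 \right)} \right)} \right)}} = \frac{1}{- \frac{51}{2} - \frac{636}{\frac{1}{6} \frac{1}{125 - 4} \left(-1247 - -40 + 6 \left(-12\right)\right)}} = \frac{1}{- \frac{51}{2} - \frac{636}{\frac{1}{6} \cdot \frac{1}{121} \left(-1247 + 40 - 72\right)}} = \frac{1}{- \frac{51}{2} - \frac{636}{\frac{1}{6} \cdot \frac{1}{121} \left(-1279\right)}} = \frac{1}{- \frac{51}{2} - \frac{636}{- \frac{1279}{726}}} = \frac{1}{- \frac{51}{2} - - \frac{461736}{1279}} = \frac{1}{- \frac{51}{2} + \frac{461736}{1279}} = \frac{1}{\frac{858243}{2558}} = \frac{2558}{858243}$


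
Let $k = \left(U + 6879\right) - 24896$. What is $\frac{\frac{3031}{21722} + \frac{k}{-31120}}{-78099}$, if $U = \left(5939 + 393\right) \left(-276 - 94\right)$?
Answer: $- \frac{8562810079}{8799006132560} \approx -0.00097316$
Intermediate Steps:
$U = -2342840$ ($U = 6332 \left(-370\right) = -2342840$)
$k = -2360857$ ($k = \left(-2342840 + 6879\right) - 24896 = -2335961 - 24896 = -2360857$)
$\frac{\frac{3031}{21722} + \frac{k}{-31120}}{-78099} = \frac{\frac{3031}{21722} - \frac{2360857}{-31120}}{-78099} = \left(3031 \cdot \frac{1}{21722} - - \frac{2360857}{31120}\right) \left(- \frac{1}{78099}\right) = \left(\frac{3031}{21722} + \frac{2360857}{31120}\right) \left(- \frac{1}{78099}\right) = \frac{25688430237}{337994320} \left(- \frac{1}{78099}\right) = - \frac{8562810079}{8799006132560}$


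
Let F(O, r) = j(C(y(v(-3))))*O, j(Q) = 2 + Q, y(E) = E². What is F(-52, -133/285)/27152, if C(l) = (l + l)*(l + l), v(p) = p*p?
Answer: -170599/3394 ≈ -50.265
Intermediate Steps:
v(p) = p²
C(l) = 4*l² (C(l) = (2*l)*(2*l) = 4*l²)
F(O, r) = 26246*O (F(O, r) = (2 + 4*(((-3)²)²)²)*O = (2 + 4*(9²)²)*O = (2 + 4*81²)*O = (2 + 4*6561)*O = (2 + 26244)*O = 26246*O)
F(-52, -133/285)/27152 = (26246*(-52))/27152 = -1364792*1/27152 = -170599/3394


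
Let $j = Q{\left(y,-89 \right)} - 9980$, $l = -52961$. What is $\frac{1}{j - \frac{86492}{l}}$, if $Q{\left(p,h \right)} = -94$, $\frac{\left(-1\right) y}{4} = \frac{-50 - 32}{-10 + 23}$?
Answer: $- \frac{52961}{533442622} \approx -9.9282 \cdot 10^{-5}$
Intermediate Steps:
$y = \frac{328}{13}$ ($y = - 4 \frac{-50 - 32}{-10 + 23} = - 4 \left(- \frac{82}{13}\right) = - 4 \left(\left(-82\right) \frac{1}{13}\right) = \left(-4\right) \left(- \frac{82}{13}\right) = \frac{328}{13} \approx 25.231$)
$j = -10074$ ($j = -94 - 9980 = -10074$)
$\frac{1}{j - \frac{86492}{l}} = \frac{1}{-10074 - \frac{86492}{-52961}} = \frac{1}{-10074 - - \frac{86492}{52961}} = \frac{1}{-10074 + \frac{86492}{52961}} = \frac{1}{- \frac{533442622}{52961}} = - \frac{52961}{533442622}$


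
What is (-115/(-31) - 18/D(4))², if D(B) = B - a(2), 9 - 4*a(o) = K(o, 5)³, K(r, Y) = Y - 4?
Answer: 26896/961 ≈ 27.988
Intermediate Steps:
K(r, Y) = -4 + Y
a(o) = 2 (a(o) = 9/4 - (-4 + 5)³/4 = 9/4 - ¼*1³ = 9/4 - ¼*1 = 9/4 - ¼ = 2)
D(B) = -2 + B (D(B) = B - 1*2 = B - 2 = -2 + B)
(-115/(-31) - 18/D(4))² = (-115/(-31) - 18/(-2 + 4))² = (-115*(-1/31) - 18/2)² = (115/31 - 18*½)² = (115/31 - 9)² = (-164/31)² = 26896/961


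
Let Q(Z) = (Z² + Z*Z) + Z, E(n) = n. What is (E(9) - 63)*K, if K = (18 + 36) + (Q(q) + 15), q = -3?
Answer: -4536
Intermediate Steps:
Q(Z) = Z + 2*Z² (Q(Z) = (Z² + Z²) + Z = 2*Z² + Z = Z + 2*Z²)
K = 84 (K = (18 + 36) + (-3*(1 + 2*(-3)) + 15) = 54 + (-3*(1 - 6) + 15) = 54 + (-3*(-5) + 15) = 54 + (15 + 15) = 54 + 30 = 84)
(E(9) - 63)*K = (9 - 63)*84 = -54*84 = -4536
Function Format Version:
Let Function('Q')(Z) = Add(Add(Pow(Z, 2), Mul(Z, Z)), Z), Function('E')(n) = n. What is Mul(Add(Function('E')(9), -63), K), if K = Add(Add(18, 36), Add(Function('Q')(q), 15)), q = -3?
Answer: -4536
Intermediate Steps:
Function('Q')(Z) = Add(Z, Mul(2, Pow(Z, 2))) (Function('Q')(Z) = Add(Add(Pow(Z, 2), Pow(Z, 2)), Z) = Add(Mul(2, Pow(Z, 2)), Z) = Add(Z, Mul(2, Pow(Z, 2))))
K = 84 (K = Add(Add(18, 36), Add(Mul(-3, Add(1, Mul(2, -3))), 15)) = Add(54, Add(Mul(-3, Add(1, -6)), 15)) = Add(54, Add(Mul(-3, -5), 15)) = Add(54, Add(15, 15)) = Add(54, 30) = 84)
Mul(Add(Function('E')(9), -63), K) = Mul(Add(9, -63), 84) = Mul(-54, 84) = -4536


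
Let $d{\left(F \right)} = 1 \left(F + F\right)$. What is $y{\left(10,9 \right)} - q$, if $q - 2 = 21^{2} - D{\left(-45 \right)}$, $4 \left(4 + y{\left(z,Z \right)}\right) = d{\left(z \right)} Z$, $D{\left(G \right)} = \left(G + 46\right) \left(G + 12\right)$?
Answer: $-435$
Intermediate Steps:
$D{\left(G \right)} = \left(12 + G\right) \left(46 + G\right)$ ($D{\left(G \right)} = \left(46 + G\right) \left(12 + G\right) = \left(12 + G\right) \left(46 + G\right)$)
$d{\left(F \right)} = 2 F$ ($d{\left(F \right)} = 1 \cdot 2 F = 2 F$)
$y{\left(z,Z \right)} = -4 + \frac{Z z}{2}$ ($y{\left(z,Z \right)} = -4 + \frac{2 z Z}{4} = -4 + \frac{2 Z z}{4} = -4 + \frac{Z z}{2}$)
$q = 476$ ($q = 2 - \left(2577 - 2610 - 441\right) = 2 + \left(441 - \left(552 + 2025 - 2610\right)\right) = 2 + \left(441 - -33\right) = 2 + \left(441 + 33\right) = 2 + 474 = 476$)
$y{\left(10,9 \right)} - q = \left(-4 + \frac{1}{2} \cdot 9 \cdot 10\right) - 476 = \left(-4 + 45\right) - 476 = 41 - 476 = -435$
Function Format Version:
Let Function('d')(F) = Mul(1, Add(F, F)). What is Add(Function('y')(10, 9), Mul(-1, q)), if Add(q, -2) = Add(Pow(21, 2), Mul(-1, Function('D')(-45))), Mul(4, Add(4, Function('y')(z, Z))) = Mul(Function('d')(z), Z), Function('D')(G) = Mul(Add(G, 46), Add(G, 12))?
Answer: -435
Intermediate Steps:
Function('D')(G) = Mul(Add(12, G), Add(46, G)) (Function('D')(G) = Mul(Add(46, G), Add(12, G)) = Mul(Add(12, G), Add(46, G)))
Function('d')(F) = Mul(2, F) (Function('d')(F) = Mul(1, Mul(2, F)) = Mul(2, F))
Function('y')(z, Z) = Add(-4, Mul(Rational(1, 2), Z, z)) (Function('y')(z, Z) = Add(-4, Mul(Rational(1, 4), Mul(Mul(2, z), Z))) = Add(-4, Mul(Rational(1, 4), Mul(2, Z, z))) = Add(-4, Mul(Rational(1, 2), Z, z)))
q = 476 (q = Add(2, Add(Pow(21, 2), Mul(-1, Add(552, Pow(-45, 2), Mul(58, -45))))) = Add(2, Add(441, Mul(-1, Add(552, 2025, -2610)))) = Add(2, Add(441, Mul(-1, -33))) = Add(2, Add(441, 33)) = Add(2, 474) = 476)
Add(Function('y')(10, 9), Mul(-1, q)) = Add(Add(-4, Mul(Rational(1, 2), 9, 10)), Mul(-1, 476)) = Add(Add(-4, 45), -476) = Add(41, -476) = -435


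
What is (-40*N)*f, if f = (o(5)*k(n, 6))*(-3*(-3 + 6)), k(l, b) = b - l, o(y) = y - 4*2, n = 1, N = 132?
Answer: -712800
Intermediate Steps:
o(y) = -8 + y (o(y) = y - 8 = -8 + y)
f = 135 (f = ((-8 + 5)*(6 - 1*1))*(-3*(-3 + 6)) = (-3*(6 - 1))*(-3*3) = -3*5*(-9) = -15*(-9) = 135)
(-40*N)*f = -40*132*135 = -5280*135 = -712800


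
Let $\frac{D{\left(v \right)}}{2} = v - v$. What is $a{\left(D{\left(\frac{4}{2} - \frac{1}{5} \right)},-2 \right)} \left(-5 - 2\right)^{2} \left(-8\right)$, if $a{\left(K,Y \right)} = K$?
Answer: $0$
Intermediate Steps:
$D{\left(v \right)} = 0$ ($D{\left(v \right)} = 2 \left(v - v\right) = 2 \cdot 0 = 0$)
$a{\left(D{\left(\frac{4}{2} - \frac{1}{5} \right)},-2 \right)} \left(-5 - 2\right)^{2} \left(-8\right) = 0 \left(-5 - 2\right)^{2} \left(-8\right) = 0 \left(-7\right)^{2} \left(-8\right) = 0 \cdot 49 \left(-8\right) = 0 \left(-8\right) = 0$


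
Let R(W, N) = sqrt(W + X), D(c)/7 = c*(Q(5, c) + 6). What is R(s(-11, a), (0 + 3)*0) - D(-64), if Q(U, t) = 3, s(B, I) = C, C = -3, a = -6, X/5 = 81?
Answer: 4032 + sqrt(402) ≈ 4052.1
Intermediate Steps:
X = 405 (X = 5*81 = 405)
s(B, I) = -3
D(c) = 63*c (D(c) = 7*(c*(3 + 6)) = 7*(c*9) = 7*(9*c) = 63*c)
R(W, N) = sqrt(405 + W) (R(W, N) = sqrt(W + 405) = sqrt(405 + W))
R(s(-11, a), (0 + 3)*0) - D(-64) = sqrt(405 - 3) - 63*(-64) = sqrt(402) - 1*(-4032) = sqrt(402) + 4032 = 4032 + sqrt(402)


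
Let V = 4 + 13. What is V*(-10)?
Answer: -170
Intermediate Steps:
V = 17
V*(-10) = 17*(-10) = -170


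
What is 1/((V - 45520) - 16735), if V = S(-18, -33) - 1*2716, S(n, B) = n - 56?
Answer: -1/65045 ≈ -1.5374e-5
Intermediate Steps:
S(n, B) = -56 + n
V = -2790 (V = (-56 - 18) - 1*2716 = -74 - 2716 = -2790)
1/((V - 45520) - 16735) = 1/((-2790 - 45520) - 16735) = 1/(-48310 - 16735) = 1/(-65045) = -1/65045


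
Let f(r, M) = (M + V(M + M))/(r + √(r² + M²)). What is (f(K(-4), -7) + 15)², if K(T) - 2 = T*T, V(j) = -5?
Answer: 958113/2401 - 22824*√373/2401 ≈ 215.46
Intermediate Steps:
K(T) = 2 + T² (K(T) = 2 + T*T = 2 + T²)
f(r, M) = (-5 + M)/(r + √(M² + r²)) (f(r, M) = (M - 5)/(r + √(r² + M²)) = (-5 + M)/(r + √(M² + r²)))
(f(K(-4), -7) + 15)² = ((-5 - 7)/((2 + (-4)²) + √((-7)² + (2 + (-4)²)²)) + 15)² = (-12/((2 + 16) + √(49 + (2 + 16)²)) + 15)² = (-12/(18 + √(49 + 18²)) + 15)² = (-12/(18 + √(49 + 324)) + 15)² = (-12/(18 + √373) + 15)² = (15 - 12/(18 + √373))²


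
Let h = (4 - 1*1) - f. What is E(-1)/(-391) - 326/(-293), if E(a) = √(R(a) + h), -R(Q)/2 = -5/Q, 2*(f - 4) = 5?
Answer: 326/293 - 3*I*√6/782 ≈ 1.1126 - 0.009397*I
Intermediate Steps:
f = 13/2 (f = 4 + (½)*5 = 4 + 5/2 = 13/2 ≈ 6.5000)
R(Q) = 10/Q (R(Q) = -(-10)/Q = 10/Q)
h = -7/2 (h = (4 - 1*1) - 1*13/2 = (4 - 1) - 13/2 = 3 - 13/2 = -7/2 ≈ -3.5000)
E(a) = √(-7/2 + 10/a) (E(a) = √(10/a - 7/2) = √(-7/2 + 10/a))
E(-1)/(-391) - 326/(-293) = (√(-14 + 40/(-1))/2)/(-391) - 326/(-293) = (√(-14 + 40*(-1))/2)*(-1/391) - 326*(-1/293) = (√(-14 - 40)/2)*(-1/391) + 326/293 = (√(-54)/2)*(-1/391) + 326/293 = ((3*I*√6)/2)*(-1/391) + 326/293 = (3*I*√6/2)*(-1/391) + 326/293 = -3*I*√6/782 + 326/293 = 326/293 - 3*I*√6/782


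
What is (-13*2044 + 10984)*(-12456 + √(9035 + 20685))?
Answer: 194164128 - 31176*√7430 ≈ 1.9148e+8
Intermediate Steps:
(-13*2044 + 10984)*(-12456 + √(9035 + 20685)) = (-26572 + 10984)*(-12456 + √29720) = -15588*(-12456 + 2*√7430) = 194164128 - 31176*√7430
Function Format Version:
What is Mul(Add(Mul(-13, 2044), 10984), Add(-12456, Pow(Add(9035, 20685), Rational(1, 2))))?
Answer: Add(194164128, Mul(-31176, Pow(7430, Rational(1, 2)))) ≈ 1.9148e+8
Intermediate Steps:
Mul(Add(Mul(-13, 2044), 10984), Add(-12456, Pow(Add(9035, 20685), Rational(1, 2)))) = Mul(Add(-26572, 10984), Add(-12456, Pow(29720, Rational(1, 2)))) = Mul(-15588, Add(-12456, Mul(2, Pow(7430, Rational(1, 2))))) = Add(194164128, Mul(-31176, Pow(7430, Rational(1, 2))))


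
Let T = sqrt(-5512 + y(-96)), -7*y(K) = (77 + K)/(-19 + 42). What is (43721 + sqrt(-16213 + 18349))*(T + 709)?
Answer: (43721 + 2*sqrt(534))*(114149 + I*sqrt(142873493))/161 ≈ 3.1031e+7 + 3.2494e+6*I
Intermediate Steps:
y(K) = -11/23 - K/161 (y(K) = -(77 + K)/(7*(-19 + 42)) = -(77 + K)/(7*23) = -(77/23 + K/23)/7 = -11/23 - K/161)
T = I*sqrt(142873493)/161 (T = sqrt(-5512 + (-11/23 - 1/161*(-96))) = sqrt(-5512 + (-11/23 + 96/161)) = sqrt(-5512 + 19/161) = sqrt(-887413/161) = I*sqrt(142873493)/161 ≈ 74.242*I)
(43721 + sqrt(-16213 + 18349))*(T + 709) = (43721 + sqrt(-16213 + 18349))*(I*sqrt(142873493)/161 + 709) = (43721 + sqrt(2136))*(709 + I*sqrt(142873493)/161) = (43721 + 2*sqrt(534))*(709 + I*sqrt(142873493)/161) = (709 + I*sqrt(142873493)/161)*(43721 + 2*sqrt(534))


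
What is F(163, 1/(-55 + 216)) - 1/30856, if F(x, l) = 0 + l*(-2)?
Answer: -8839/709688 ≈ -0.012455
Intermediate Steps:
F(x, l) = -2*l (F(x, l) = 0 - 2*l = -2*l)
F(163, 1/(-55 + 216)) - 1/30856 = -2/(-55 + 216) - 1/30856 = -2/161 - 1*1/30856 = -2*1/161 - 1/30856 = -2/161 - 1/30856 = -8839/709688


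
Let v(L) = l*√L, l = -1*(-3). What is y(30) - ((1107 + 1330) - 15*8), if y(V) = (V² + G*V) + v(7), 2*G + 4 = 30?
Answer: -1027 + 3*√7 ≈ -1019.1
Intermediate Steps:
l = 3
G = 13 (G = -2 + (½)*30 = -2 + 15 = 13)
v(L) = 3*√L
y(V) = V² + 3*√7 + 13*V (y(V) = (V² + 13*V) + 3*√7 = V² + 3*√7 + 13*V)
y(30) - ((1107 + 1330) - 15*8) = (30² + 3*√7 + 13*30) - ((1107 + 1330) - 15*8) = (900 + 3*√7 + 390) - (2437 - 120) = (1290 + 3*√7) - 1*2317 = (1290 + 3*√7) - 2317 = -1027 + 3*√7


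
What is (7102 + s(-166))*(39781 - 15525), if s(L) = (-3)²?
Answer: 172484416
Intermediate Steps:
s(L) = 9
(7102 + s(-166))*(39781 - 15525) = (7102 + 9)*(39781 - 15525) = 7111*24256 = 172484416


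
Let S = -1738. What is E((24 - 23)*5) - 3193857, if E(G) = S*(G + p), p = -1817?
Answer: -44601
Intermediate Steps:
E(G) = 3157946 - 1738*G (E(G) = -1738*(G - 1817) = -1738*(-1817 + G) = 3157946 - 1738*G)
E((24 - 23)*5) - 3193857 = (3157946 - 1738*(24 - 23)*5) - 3193857 = (3157946 - 1738*5) - 3193857 = (3157946 - 8690) - 3193857 = 3149256 - 3193857 = -44601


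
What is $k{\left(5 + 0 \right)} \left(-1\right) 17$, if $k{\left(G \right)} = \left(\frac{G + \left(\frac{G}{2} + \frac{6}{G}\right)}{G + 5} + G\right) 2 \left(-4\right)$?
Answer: $\frac{19958}{25} \approx 798.32$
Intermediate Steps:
$k{\left(G \right)} = - 8 G - \frac{8 \left(\frac{6}{G} + \frac{3 G}{2}\right)}{5 + G}$ ($k{\left(G \right)} = \left(\frac{G + \left(G \frac{1}{2} + \frac{6}{G}\right)}{5 + G} + G\right) 2 \left(-4\right) = \left(\frac{G + \left(\frac{G}{2} + \frac{6}{G}\right)}{5 + G} + G\right) 2 \left(-4\right) = \left(\frac{\frac{6}{G} + \frac{3 G}{2}}{5 + G} + G\right) 2 \left(-4\right) = \left(G + \frac{\frac{6}{G} + \frac{3 G}{2}}{5 + G}\right) 2 \left(-4\right) = \left(2 G + \frac{2 \left(\frac{6}{G} + \frac{3 G}{2}\right)}{5 + G}\right) \left(-4\right) = - 8 G - \frac{8 \left(\frac{6}{G} + \frac{3 G}{2}\right)}{5 + G}$)
$k{\left(5 + 0 \right)} \left(-1\right) 17 = \frac{4 \left(-12 - 13 \left(5 + 0\right)^{2} - 2 \left(5 + 0\right)^{3}\right)}{\left(5 + 0\right) \left(5 + \left(5 + 0\right)\right)} \left(-1\right) 17 = \frac{4 \left(-12 - 13 \cdot 5^{2} - 2 \cdot 5^{3}\right)}{5 \left(5 + 5\right)} \left(-1\right) 17 = 4 \cdot \frac{1}{5} \cdot \frac{1}{10} \left(-12 - 325 - 250\right) \left(-1\right) 17 = 4 \cdot \frac{1}{5} \cdot \frac{1}{10} \left(-587\right) \left(-1\right) 17 = \left(- \frac{1174}{25}\right) \left(-1\right) 17 = \frac{1174}{25} \cdot 17 = \frac{19958}{25}$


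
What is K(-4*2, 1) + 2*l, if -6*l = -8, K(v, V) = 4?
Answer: 20/3 ≈ 6.6667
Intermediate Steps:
l = 4/3 (l = -⅙*(-8) = 4/3 ≈ 1.3333)
K(-4*2, 1) + 2*l = 4 + 2*(4/3) = 4 + 8/3 = 20/3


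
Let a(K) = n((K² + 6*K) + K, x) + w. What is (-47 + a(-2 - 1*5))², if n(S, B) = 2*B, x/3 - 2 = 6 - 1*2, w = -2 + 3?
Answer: 100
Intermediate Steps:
w = 1
x = 18 (x = 6 + 3*(6 - 1*2) = 6 + 3*(6 - 2) = 6 + 3*4 = 6 + 12 = 18)
a(K) = 37 (a(K) = 2*18 + 1 = 36 + 1 = 37)
(-47 + a(-2 - 1*5))² = (-47 + 37)² = (-10)² = 100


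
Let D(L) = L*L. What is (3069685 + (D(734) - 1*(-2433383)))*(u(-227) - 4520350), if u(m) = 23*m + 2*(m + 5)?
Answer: -27345386051360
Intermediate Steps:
D(L) = L²
u(m) = 10 + 25*m (u(m) = 23*m + 2*(5 + m) = 23*m + (10 + 2*m) = 10 + 25*m)
(3069685 + (D(734) - 1*(-2433383)))*(u(-227) - 4520350) = (3069685 + (734² - 1*(-2433383)))*((10 + 25*(-227)) - 4520350) = (3069685 + (538756 + 2433383))*((10 - 5675) - 4520350) = (3069685 + 2972139)*(-5665 - 4520350) = 6041824*(-4526015) = -27345386051360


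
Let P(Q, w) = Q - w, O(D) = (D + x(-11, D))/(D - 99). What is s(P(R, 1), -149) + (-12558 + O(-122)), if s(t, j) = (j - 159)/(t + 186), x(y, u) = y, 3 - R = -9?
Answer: -546779513/43537 ≈ -12559.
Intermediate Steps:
R = 12 (R = 3 - 1*(-9) = 3 + 9 = 12)
O(D) = (-11 + D)/(-99 + D) (O(D) = (D - 11)/(D - 99) = (-11 + D)/(-99 + D))
s(t, j) = (-159 + j)/(186 + t)
s(P(R, 1), -149) + (-12558 + O(-122)) = (-159 - 149)/(186 + (12 - 1*1)) + (-12558 + (-11 - 122)/(-99 - 122)) = -308/(186 + (12 - 1)) + (-12558 - 133/(-221)) = -308/(186 + 11) + (-12558 - 1/221*(-133)) = -308/197 + (-12558 + 133/221) = (1/197)*(-308) - 2775185/221 = -308/197 - 2775185/221 = -546779513/43537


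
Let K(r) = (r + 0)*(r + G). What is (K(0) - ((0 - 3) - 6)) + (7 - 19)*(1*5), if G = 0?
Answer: -51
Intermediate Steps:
K(r) = r**2 (K(r) = (r + 0)*(r + 0) = r*r = r**2)
(K(0) - ((0 - 3) - 6)) + (7 - 19)*(1*5) = (0**2 - ((0 - 3) - 6)) + (7 - 19)*(1*5) = (0 - (-3 - 6)) - 12*5 = (0 - 1*(-9)) - 60 = (0 + 9) - 60 = 9 - 60 = -51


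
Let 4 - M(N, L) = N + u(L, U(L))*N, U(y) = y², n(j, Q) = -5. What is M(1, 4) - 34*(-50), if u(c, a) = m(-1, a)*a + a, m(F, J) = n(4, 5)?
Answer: 1767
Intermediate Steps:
m(F, J) = -5
u(c, a) = -4*a (u(c, a) = -5*a + a = -4*a)
M(N, L) = 4 - N + 4*N*L² (M(N, L) = 4 - (N + (-4*L²)*N) = 4 - (N - 4*N*L²) = 4 + (-N + 4*N*L²) = 4 - N + 4*N*L²)
M(1, 4) - 34*(-50) = (4 - 1*1 + 4*1*4²) - 34*(-50) = (4 - 1 + 4*1*16) + 1700 = (4 - 1 + 64) + 1700 = 67 + 1700 = 1767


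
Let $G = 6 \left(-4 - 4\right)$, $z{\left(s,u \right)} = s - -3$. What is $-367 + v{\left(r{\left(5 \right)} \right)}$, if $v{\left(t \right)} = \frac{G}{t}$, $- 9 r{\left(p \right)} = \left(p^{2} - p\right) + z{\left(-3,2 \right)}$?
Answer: $- \frac{1727}{5} \approx -345.4$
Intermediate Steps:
$z{\left(s,u \right)} = 3 + s$ ($z{\left(s,u \right)} = s + 3 = 3 + s$)
$r{\left(p \right)} = - \frac{p^{2}}{9} + \frac{p}{9}$ ($r{\left(p \right)} = - \frac{\left(p^{2} - p\right) + \left(3 - 3\right)}{9} = - \frac{\left(p^{2} - p\right) + 0}{9} = - \frac{p^{2} - p}{9} = - \frac{p^{2}}{9} + \frac{p}{9}$)
$G = -48$ ($G = 6 \left(-8\right) = -48$)
$v{\left(t \right)} = - \frac{48}{t}$
$-367 + v{\left(r{\left(5 \right)} \right)} = -367 - \frac{48}{\frac{1}{9} \cdot 5 \left(1 - 5\right)} = -367 - \frac{48}{\frac{1}{9} \cdot 5 \left(-4\right)} = -367 - \frac{48}{- \frac{20}{9}} = -367 - - \frac{108}{5} = -367 + \frac{108}{5} = - \frac{1727}{5}$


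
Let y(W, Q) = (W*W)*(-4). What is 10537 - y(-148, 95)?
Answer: 98153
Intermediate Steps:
y(W, Q) = -4*W² (y(W, Q) = W²*(-4) = -4*W²)
10537 - y(-148, 95) = 10537 - (-4)*(-148)² = 10537 - (-4)*21904 = 10537 - 1*(-87616) = 10537 + 87616 = 98153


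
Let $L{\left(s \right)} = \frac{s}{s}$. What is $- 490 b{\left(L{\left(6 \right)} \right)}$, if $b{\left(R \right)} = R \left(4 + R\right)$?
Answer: $-2450$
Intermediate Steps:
$L{\left(s \right)} = 1$
$- 490 b{\left(L{\left(6 \right)} \right)} = - 490 \cdot 1 \left(4 + 1\right) = - 490 \cdot 1 \cdot 5 = \left(-490\right) 5 = -2450$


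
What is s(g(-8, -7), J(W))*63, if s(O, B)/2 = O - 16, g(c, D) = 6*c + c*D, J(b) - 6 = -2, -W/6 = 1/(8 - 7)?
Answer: -1008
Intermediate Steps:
W = -6 (W = -6/(8 - 7) = -6/1 = -6*1 = -6)
J(b) = 4 (J(b) = 6 - 2 = 4)
g(c, D) = 6*c + D*c
s(O, B) = -32 + 2*O (s(O, B) = 2*(O - 16) = 2*(-16 + O) = -32 + 2*O)
s(g(-8, -7), J(W))*63 = (-32 + 2*(-8*(6 - 7)))*63 = (-32 + 2*(-8*(-1)))*63 = (-32 + 2*8)*63 = (-32 + 16)*63 = -16*63 = -1008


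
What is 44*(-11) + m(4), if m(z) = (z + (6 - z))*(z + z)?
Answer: -436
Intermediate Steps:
m(z) = 12*z (m(z) = 6*(2*z) = 12*z)
44*(-11) + m(4) = 44*(-11) + 12*4 = -484 + 48 = -436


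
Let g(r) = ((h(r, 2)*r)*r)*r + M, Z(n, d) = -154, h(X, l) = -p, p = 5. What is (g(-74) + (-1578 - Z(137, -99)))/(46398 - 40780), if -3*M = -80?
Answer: 3037084/8427 ≈ 360.40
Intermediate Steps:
h(X, l) = -5 (h(X, l) = -1*5 = -5)
M = 80/3 (M = -⅓*(-80) = 80/3 ≈ 26.667)
g(r) = 80/3 - 5*r³ (g(r) = ((-5*r)*r)*r + 80/3 = (-5*r²)*r + 80/3 = -5*r³ + 80/3 = 80/3 - 5*r³)
(g(-74) + (-1578 - Z(137, -99)))/(46398 - 40780) = ((80/3 - 5*(-74)³) + (-1578 - 1*(-154)))/(46398 - 40780) = ((80/3 - 5*(-405224)) + (-1578 + 154))/5618 = ((80/3 + 2026120) - 1424)*(1/5618) = (6078440/3 - 1424)*(1/5618) = (6074168/3)*(1/5618) = 3037084/8427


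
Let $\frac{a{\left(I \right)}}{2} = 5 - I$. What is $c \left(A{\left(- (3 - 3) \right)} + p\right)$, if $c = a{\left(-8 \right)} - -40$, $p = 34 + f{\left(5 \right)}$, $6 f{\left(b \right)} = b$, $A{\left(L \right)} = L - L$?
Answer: $2299$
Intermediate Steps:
$a{\left(I \right)} = 10 - 2 I$ ($a{\left(I \right)} = 2 \left(5 - I\right) = 10 - 2 I$)
$A{\left(L \right)} = 0$
$f{\left(b \right)} = \frac{b}{6}$
$p = \frac{209}{6}$ ($p = 34 + \frac{1}{6} \cdot 5 = 34 + \frac{5}{6} = \frac{209}{6} \approx 34.833$)
$c = 66$ ($c = \left(10 - -16\right) - -40 = \left(10 + 16\right) + 40 = 26 + 40 = 66$)
$c \left(A{\left(- (3 - 3) \right)} + p\right) = 66 \left(0 + \frac{209}{6}\right) = 66 \cdot \frac{209}{6} = 2299$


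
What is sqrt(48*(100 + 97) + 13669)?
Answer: 25*sqrt(37) ≈ 152.07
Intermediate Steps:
sqrt(48*(100 + 97) + 13669) = sqrt(48*197 + 13669) = sqrt(9456 + 13669) = sqrt(23125) = 25*sqrt(37)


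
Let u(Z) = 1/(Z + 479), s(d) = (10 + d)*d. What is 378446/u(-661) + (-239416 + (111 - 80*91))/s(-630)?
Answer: -1793561575319/26040 ≈ -6.8877e+7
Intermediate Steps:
s(d) = d*(10 + d)
u(Z) = 1/(479 + Z)
378446/u(-661) + (-239416 + (111 - 80*91))/s(-630) = 378446/(1/(479 - 661)) + (-239416 + (111 - 80*91))/((-630*(10 - 630))) = 378446/(1/(-182)) + (-239416 + (111 - 7280))/((-630*(-620))) = 378446/(-1/182) + (-239416 - 7169)/390600 = 378446*(-182) - 246585*1/390600 = -68877172 - 16439/26040 = -1793561575319/26040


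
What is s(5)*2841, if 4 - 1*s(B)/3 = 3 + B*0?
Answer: 8523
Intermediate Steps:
s(B) = 3 (s(B) = 12 - 3*(3 + B*0) = 12 - 3*(3 + 0) = 12 - 3*3 = 12 - 9 = 3)
s(5)*2841 = 3*2841 = 8523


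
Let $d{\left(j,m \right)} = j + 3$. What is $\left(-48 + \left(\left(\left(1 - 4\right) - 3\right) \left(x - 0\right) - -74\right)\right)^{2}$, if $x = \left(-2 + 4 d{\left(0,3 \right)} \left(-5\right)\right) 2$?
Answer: $592900$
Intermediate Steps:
$d{\left(j,m \right)} = 3 + j$
$x = -124$ ($x = \left(-2 + 4 \left(3 + 0\right) \left(-5\right)\right) 2 = \left(-2 + 4 \cdot 3 \left(-5\right)\right) 2 = \left(-2 + 12 \left(-5\right)\right) 2 = \left(-2 - 60\right) 2 = \left(-62\right) 2 = -124$)
$\left(-48 + \left(\left(\left(1 - 4\right) - 3\right) \left(x - 0\right) - -74\right)\right)^{2} = \left(-48 - \left(-74 - \left(\left(1 - 4\right) - 3\right) \left(-124 - 0\right)\right)\right)^{2} = \left(-48 + \left(\left(\left(1 - 4\right) - 3\right) \left(-124 + 0\right) + 74\right)\right)^{2} = \left(-48 + \left(\left(-3 - 3\right) \left(-124\right) + 74\right)\right)^{2} = \left(-48 + \left(\left(-6\right) \left(-124\right) + 74\right)\right)^{2} = \left(-48 + \left(744 + 74\right)\right)^{2} = \left(-48 + 818\right)^{2} = 770^{2} = 592900$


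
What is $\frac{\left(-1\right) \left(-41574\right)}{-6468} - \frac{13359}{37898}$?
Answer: $- \frac{9892723}{1459073} \approx -6.7801$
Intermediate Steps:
$\frac{\left(-1\right) \left(-41574\right)}{-6468} - \frac{13359}{37898} = 41574 \left(- \frac{1}{6468}\right) - \frac{13359}{37898} = - \frac{6929}{1078} - \frac{13359}{37898} = - \frac{9892723}{1459073}$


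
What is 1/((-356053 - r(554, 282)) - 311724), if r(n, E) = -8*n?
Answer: -1/663345 ≈ -1.5075e-6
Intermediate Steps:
1/((-356053 - r(554, 282)) - 311724) = 1/((-356053 - (-8)*554) - 311724) = 1/((-356053 - 1*(-4432)) - 311724) = 1/((-356053 + 4432) - 311724) = 1/(-351621 - 311724) = 1/(-663345) = -1/663345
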